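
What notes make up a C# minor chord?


Minor triad = root + minor 3rd (3 semitones) + perfect 5th (7 semitones)
A triad on C# stacks thirds, so the chord tones use letter names C-E-G
Root: C#
Minor 3rd above C#: E
Perfect 5th above C#: G#
Chord = C# E G#


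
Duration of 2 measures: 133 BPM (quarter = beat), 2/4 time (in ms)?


Working:
Quarter-note beat duration = 60000 / 133 ms
Beats per measure (2/4) = 2
One measure = 2 × 60000 / 133 = 120000 / 133 ms
2 measures = 2 × 120000 / 133 = 240000 / 133
= 1804.5 ms


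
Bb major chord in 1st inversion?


Working:
Root position: Bb D F
1st inversion: move root up an octave
Bass note: D
Notes (bottom to top) = D F Bb


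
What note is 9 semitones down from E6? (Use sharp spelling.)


E6: chromatic position 4 in octave 6 → absolute = 6×12 + 4 = 76
Transpose down 9: 76 - 9 = 67
67 = 5×12 + 7 → G in octave 5
Result = G5


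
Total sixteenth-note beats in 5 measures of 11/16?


Working:
Time signature 11/16: the bottom number 16 means the sixteenth note gets one count
The top number 11 means 11 sixteenth-note beats per measure
Total = 11 × 5 measures
= 55 sixteenth-note beats


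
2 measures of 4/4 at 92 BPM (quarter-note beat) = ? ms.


Step by step:
Quarter-note beat duration = 60000 / 92 ms
Beats per measure (4/4) = 4
One measure = 4 × 60000 / 92 = 240000 / 92 ms
2 measures = 2 × 240000 / 92 = 480000 / 92
= 5217.4 ms


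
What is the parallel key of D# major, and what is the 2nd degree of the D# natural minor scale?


Reasoning:
Parallel keys share the same tonic but differ in mode
D# major → parallel is D# minor
D# natural minor scale: D# E# F# G# A# B C#
= D# minor; 2nd degree = E#


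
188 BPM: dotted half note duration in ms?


One quarter-note beat = 60000 / BPM = 60000 / 188 ms
Dotted half note = 3 × quarter note
Duration = 3 × 60000 / 188 = 180000 / 188
= 957.4 ms


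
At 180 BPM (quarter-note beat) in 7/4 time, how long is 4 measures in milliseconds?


Working:
Quarter-note beat duration = 60000 / 180 ms
Beats per measure (7/4) = 7
One measure = 7 × 60000 / 180 = 420000 / 180 ms
4 measures = 4 × 420000 / 180 = 1680000 / 180
= 9333.3 ms


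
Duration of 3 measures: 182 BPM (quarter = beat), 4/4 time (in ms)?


Reasoning:
Quarter-note beat duration = 60000 / 182 ms
Beats per measure (4/4) = 4
One measure = 4 × 60000 / 182 = 240000 / 182 ms
3 measures = 3 × 240000 / 182 = 720000 / 182
= 3956.0 ms


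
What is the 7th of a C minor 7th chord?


Minor 7th chord = root + minor 3rd + perfect 5th + minor 7th
Seventh chords stack in thirds, so the letter names are C-E-G-B
Root: C
Minor 3rd above C: Eb
Perfect 5th above C: G
Minor 7th above C: Bb
The 7th = Bb


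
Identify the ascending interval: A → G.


Solution.
Letter names: A → G spans 7 letter names → a 7th
Semitones: A → G = 10 half-steps
A 7th of 10 semitones is a minor 7th
= minor 7th


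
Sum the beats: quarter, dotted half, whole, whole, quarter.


Step by step:
Beat values:
  quarter = 1 beat
  dotted half = 3 beats
  whole = 4 beats
  whole = 4 beats
  quarter = 1 beat
Sum = 1 + 3 + 4 + 4 + 1
= 13 beats


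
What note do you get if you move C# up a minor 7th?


minor 7th: 7 letter names, 10 semitones
Letter: C + 6 → B
Pitch: C# + 10 semitones, spelled as a B → B
= B


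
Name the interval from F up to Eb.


Working:
Letter names: F → E spans 7 letter names → a 7th
Semitones: F → Eb = 10 half-steps
A 7th of 10 semitones is a minor 7th
= minor 7th


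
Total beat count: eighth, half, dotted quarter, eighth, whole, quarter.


Reasoning:
Beat values:
  eighth = 0.5 beats
  half = 2 beats
  dotted quarter = 1.5 beats
  eighth = 0.5 beats
  whole = 4 beats
  quarter = 1 beat
Sum = 0.5 + 2 + 1.5 + 0.5 + 4 + 1
= 9.5 beats


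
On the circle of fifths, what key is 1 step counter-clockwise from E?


Solution.
Each counter-clockwise step moves down a perfect 5th (= up a perfect 4th)
From E: E → A
= A


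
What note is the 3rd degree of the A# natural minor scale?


Natural minor scale pattern: W-H-W-W-H-W-W (2-1-2-2-1-2-2 semitones)
Starting from A#:
  A# + 2 semitones → B#
  B# + 1 semitone → C#
  C# + 2 semitones → D#
  D# + 2 semitones → E#
  E# + 1 semitone → F#
  F# + 2 semitones → G#
  G# + 2 semitones → A#
Scale: A# B# C# D# E# F# G#
Degree 3 = C#


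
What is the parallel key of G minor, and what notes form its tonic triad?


Working:
Parallel keys share the same tonic but differ in mode
G minor → parallel is G major
Tonic triad of G major = G B D
= G major; triad = G B D


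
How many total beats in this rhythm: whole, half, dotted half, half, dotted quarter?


Working:
Beat values:
  whole = 4 beats
  half = 2 beats
  dotted half = 3 beats
  half = 2 beats
  dotted quarter = 1.5 beats
Sum = 4 + 2 + 3 + 2 + 1.5
= 12.5 beats


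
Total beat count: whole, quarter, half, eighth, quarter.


Step by step:
Beat values:
  whole = 4 beats
  quarter = 1 beat
  half = 2 beats
  eighth = 0.5 beats
  quarter = 1 beat
Sum = 4 + 1 + 2 + 0.5 + 1
= 8.5 beats


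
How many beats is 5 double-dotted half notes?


Base half note = 2 beats
Dot 1 adds half the previous value: +1
Dot 2 adds half the previous value: +1/2
One double-dotted half = 2 + 1 + 1/2 = 7/2
5 of them = 5 × 7/2 = 35/2
= 35/2 beats


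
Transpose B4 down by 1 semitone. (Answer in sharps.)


Step by step:
B4: chromatic position 11 in octave 4 → absolute = 4×12 + 11 = 59
Transpose down 1: 59 - 1 = 58
58 = 4×12 + 10 → A# in octave 4
Result = A#4


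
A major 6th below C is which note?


A 6th spans 6 letter names, so from C we land on E
A major 6th = 9 semitones below C
Spell E at that pitch: Eb
= Eb


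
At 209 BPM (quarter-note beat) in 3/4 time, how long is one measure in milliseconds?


Reasoning:
Quarter-note beat duration = 60000 / 209 ms
Beats per measure (3/4) = 3
One measure = 3 × 60000 / 209 = 180000 / 209 ms
= 861.2 ms


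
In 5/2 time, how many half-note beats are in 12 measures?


Let's work it out.
Time signature 5/2: the bottom number 2 means the half note gets one count
The top number 5 means 5 half-note beats per measure
Total = 5 × 12 measures
= 60 half-note beats


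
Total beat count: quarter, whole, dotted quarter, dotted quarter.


Step by step:
Beat values:
  quarter = 1 beat
  whole = 4 beats
  dotted quarter = 1.5 beats
  dotted quarter = 1.5 beats
Sum = 1 + 4 + 1.5 + 1.5
= 8 beats


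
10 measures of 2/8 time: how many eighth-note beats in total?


Time signature 2/8: the bottom number 8 means the eighth note gets one count
The top number 2 means 2 eighth-note beats per measure
Total = 2 × 10 measures
= 20 eighth-note beats


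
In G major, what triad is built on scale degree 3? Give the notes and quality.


Working:
G major scale: G A B C D E F#
Diatonic triad on degree 3 stacks scale notes 3, 5, 7: B D F#
B→D = 3 semitones; B→F# = 7 semitones → minor triad
= B D F# (minor)


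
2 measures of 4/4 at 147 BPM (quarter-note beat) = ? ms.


Solution.
Quarter-note beat duration = 60000 / 147 ms
Beats per measure (4/4) = 4
One measure = 4 × 60000 / 147 = 240000 / 147 ms
2 measures = 2 × 240000 / 147 = 480000 / 147
= 3265.3 ms


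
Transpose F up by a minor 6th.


Solution.
minor 6th: 6 letter names, 8 semitones
Letter: F + 5 → D
Pitch: F + 8 semitones, spelled as a D → Db
= Db


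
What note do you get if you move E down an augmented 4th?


Working:
augmented 4th: 4 letter names, 6 semitones
Letter: E - 3 → B
Pitch: E - 6 semitones, spelled as a B → Bb
= Bb


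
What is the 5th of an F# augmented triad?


Reasoning:
Augmented triad = root + major 3rd (4 semitones) + augmented 5th (8 semitones)
A triad on F# stacks thirds, so the chord tones use letter names F-A-C
Root: F#
Major 3rd above F#: A#
Augmented 5th above F#: C##
The 5th = C##


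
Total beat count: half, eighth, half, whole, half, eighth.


Beat values:
  half = 2 beats
  eighth = 0.5 beats
  half = 2 beats
  whole = 4 beats
  half = 2 beats
  eighth = 0.5 beats
Sum = 2 + 0.5 + 2 + 4 + 2 + 0.5
= 11 beats


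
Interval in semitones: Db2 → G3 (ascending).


Absolute semitone position = octave×12 + chromatic position
Db2: 2×12 + 1 = 25
G3: 3×12 + 7 = 43
Difference = 43 - 25 = 18
= 18 semitones


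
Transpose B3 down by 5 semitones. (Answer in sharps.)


B3: chromatic position 11 in octave 3 → absolute = 3×12 + 11 = 47
Transpose down 5: 47 - 5 = 42
42 = 3×12 + 6 → F# in octave 3
Result = F#3


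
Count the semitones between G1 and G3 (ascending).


Absolute semitone position = octave×12 + chromatic position
G1: 1×12 + 7 = 19
G3: 3×12 + 7 = 43
Difference = 43 - 19 = 24
= 24 semitones


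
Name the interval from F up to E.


Solution.
Letter names: F → E spans 7 letter names → a 7th
Semitones: F → E = 11 half-steps
A 7th of 11 semitones is a major 7th
= major 7th


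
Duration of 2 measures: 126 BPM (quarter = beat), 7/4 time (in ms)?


Working:
Quarter-note beat duration = 60000 / 126 ms
Beats per measure (7/4) = 7
One measure = 7 × 60000 / 126 = 420000 / 126 ms
2 measures = 2 × 420000 / 126 = 840000 / 126
= 6666.7 ms


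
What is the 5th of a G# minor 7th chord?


Let's work it out.
Minor 7th chord = root + minor 3rd + perfect 5th + minor 7th
Seventh chords stack in thirds, so the letter names are G-B-D-F
Root: G#
Minor 3rd above G#: B
Perfect 5th above G#: D#
Minor 7th above G#: F#
The 5th = D#


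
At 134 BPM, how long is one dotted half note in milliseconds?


Working:
One quarter-note beat = 60000 / BPM = 60000 / 134 ms
Dotted half note = 3 × quarter note
Duration = 3 × 60000 / 134 = 180000 / 134
= 1343.3 ms


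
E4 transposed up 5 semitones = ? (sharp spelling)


E4: chromatic position 4 in octave 4 → absolute = 4×12 + 4 = 52
Transpose up 5: 52 + 5 = 57
57 = 4×12 + 9 → A in octave 4
Result = A4


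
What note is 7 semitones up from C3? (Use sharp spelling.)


Working:
C3: chromatic position 0 in octave 3 → absolute = 3×12 + 0 = 36
Transpose up 7: 36 + 7 = 43
43 = 3×12 + 7 → G in octave 3
Result = G3


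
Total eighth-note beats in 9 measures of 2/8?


Solution.
Time signature 2/8: the bottom number 8 means the eighth note gets one count
The top number 2 means 2 eighth-note beats per measure
Total = 2 × 9 measures
= 18 eighth-note beats


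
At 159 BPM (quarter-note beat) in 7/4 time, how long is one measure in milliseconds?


Step by step:
Quarter-note beat duration = 60000 / 159 ms
Beats per measure (7/4) = 7
One measure = 7 × 60000 / 159 = 420000 / 159 ms
= 2641.5 ms


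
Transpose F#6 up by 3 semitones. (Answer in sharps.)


F#6: chromatic position 6 in octave 6 → absolute = 6×12 + 6 = 78
Transpose up 3: 78 + 3 = 81
81 = 6×12 + 9 → A in octave 6
Result = A6


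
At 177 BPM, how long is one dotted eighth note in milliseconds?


Working:
One quarter-note beat = 60000 / BPM = 60000 / 177 ms
Dotted eighth note = 3/4 × quarter note
Duration = 3/4 × 60000 / 177 = 45000 / 177
= 254.2 ms


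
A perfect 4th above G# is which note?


A 4th spans 4 letter names, so from G we land on C
A perfect 4th = 5 semitones above G#
Spell C at that pitch: C#
= C#


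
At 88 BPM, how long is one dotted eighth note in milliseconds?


Solution.
One quarter-note beat = 60000 / BPM = 60000 / 88 ms
Dotted eighth note = 3/4 × quarter note
Duration = 3/4 × 60000 / 88 = 45000 / 88
= 511.4 ms


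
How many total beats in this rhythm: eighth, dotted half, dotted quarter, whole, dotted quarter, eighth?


Solution.
Beat values:
  eighth = 0.5 beats
  dotted half = 3 beats
  dotted quarter = 1.5 beats
  whole = 4 beats
  dotted quarter = 1.5 beats
  eighth = 0.5 beats
Sum = 0.5 + 3 + 1.5 + 4 + 1.5 + 0.5
= 11 beats


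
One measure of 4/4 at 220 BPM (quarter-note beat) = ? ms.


Let's work it out.
Quarter-note beat duration = 60000 / 220 ms
Beats per measure (4/4) = 4
One measure = 4 × 60000 / 220 = 240000 / 220 ms
= 1090.9 ms


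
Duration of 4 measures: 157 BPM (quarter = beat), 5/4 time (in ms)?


Step by step:
Quarter-note beat duration = 60000 / 157 ms
Beats per measure (5/4) = 5
One measure = 5 × 60000 / 157 = 300000 / 157 ms
4 measures = 4 × 300000 / 157 = 1200000 / 157
= 7643.3 ms


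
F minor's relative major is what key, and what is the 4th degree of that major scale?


The relative major shares the key signature and is a minor 3rd above the minor tonic
A minor 3rd above F is Ab
→ relative major of F minor is Ab major
Ab major scale: Ab Bb C Db Eb F G
= Ab major; 4th degree = Db


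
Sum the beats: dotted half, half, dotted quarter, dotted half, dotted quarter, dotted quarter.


Reasoning:
Beat values:
  dotted half = 3 beats
  half = 2 beats
  dotted quarter = 1.5 beats
  dotted half = 3 beats
  dotted quarter = 1.5 beats
  dotted quarter = 1.5 beats
Sum = 3 + 2 + 1.5 + 3 + 1.5 + 1.5
= 12.5 beats


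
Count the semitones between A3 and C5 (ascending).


Absolute semitone position = octave×12 + chromatic position
A3: 3×12 + 9 = 45
C5: 5×12 + 0 = 60
Difference = 60 - 45 = 15
= 15 semitones


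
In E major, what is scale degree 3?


Step by step:
Major scale pattern: W-W-H-W-W-W-H (2-2-1-2-2-2-1 semitones)
Starting from E:
  E + 2 semitones → F#
  F# + 2 semitones → G#
  G# + 1 semitone → A
  A + 2 semitones → B
  B + 2 semitones → C#
  C# + 2 semitones → D#
  D# + 1 semitone → E
Scale: E F# G# A B C# D#
Degree 3 = G#


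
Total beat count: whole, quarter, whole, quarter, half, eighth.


Step by step:
Beat values:
  whole = 4 beats
  quarter = 1 beat
  whole = 4 beats
  quarter = 1 beat
  half = 2 beats
  eighth = 0.5 beats
Sum = 4 + 1 + 4 + 1 + 2 + 0.5
= 12.5 beats


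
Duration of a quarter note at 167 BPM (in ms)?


Working:
One quarter-note beat = 60000 / BPM = 60000 / 167 ms
Duration = 60000 / 167
= 359.3 ms


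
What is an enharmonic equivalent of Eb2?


Enharmonic notes sound the same pitch but are spelled with different letter names
Eb and D# name the same pitch class
= D#2


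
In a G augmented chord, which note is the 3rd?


Let's work it out.
Augmented triad = root + major 3rd (4 semitones) + augmented 5th (8 semitones)
A triad on G stacks thirds, so the chord tones use letter names G-B-D
Root: G
Major 3rd above G: B
Augmented 5th above G: D#
The 3rd = B


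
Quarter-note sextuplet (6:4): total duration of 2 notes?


Reasoning:
Sextuplet: 6 notes occupy the space of 4 quarter notes
Space = 4 × 1 = 4 beats
Each sextuplet note = 4 / 6 = 2/3 beats
2 notes = 2 × 2/3 = 4/3
= 4/3 beats


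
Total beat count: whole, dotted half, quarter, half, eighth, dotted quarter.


Let's work it out.
Beat values:
  whole = 4 beats
  dotted half = 3 beats
  quarter = 1 beat
  half = 2 beats
  eighth = 0.5 beats
  dotted quarter = 1.5 beats
Sum = 4 + 3 + 1 + 2 + 0.5 + 1.5
= 12 beats


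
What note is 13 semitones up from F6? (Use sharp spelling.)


Step by step:
F6: chromatic position 5 in octave 6 → absolute = 6×12 + 5 = 77
Transpose up 13: 77 + 13 = 90
90 = 7×12 + 6 → F# in octave 7
Result = F#7


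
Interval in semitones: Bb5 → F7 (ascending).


Let's work it out.
Absolute semitone position = octave×12 + chromatic position
Bb5: 5×12 + 10 = 70
F7: 7×12 + 5 = 89
Difference = 89 - 70 = 19
= 19 semitones


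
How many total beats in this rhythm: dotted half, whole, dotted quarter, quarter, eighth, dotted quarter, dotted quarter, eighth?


Solution.
Beat values:
  dotted half = 3 beats
  whole = 4 beats
  dotted quarter = 1.5 beats
  quarter = 1 beat
  eighth = 0.5 beats
  dotted quarter = 1.5 beats
  dotted quarter = 1.5 beats
  eighth = 0.5 beats
Sum = 3 + 4 + 1.5 + 1 + 0.5 + 1.5 + 1.5 + 0.5
= 13.5 beats


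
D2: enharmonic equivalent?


Working:
Enharmonic notes sound the same pitch but are spelled with different letter names
D and Ebb name the same pitch class
= Ebb2


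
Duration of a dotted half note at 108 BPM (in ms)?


Reasoning:
One quarter-note beat = 60000 / BPM = 60000 / 108 ms
Dotted half note = 3 × quarter note
Duration = 3 × 60000 / 108 = 180000 / 108
= 1666.7 ms


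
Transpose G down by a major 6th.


Solution.
major 6th: 6 letter names, 9 semitones
Letter: G - 5 → B
Pitch: G - 9 semitones, spelled as a B → Bb
= Bb


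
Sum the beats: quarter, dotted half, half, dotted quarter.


Beat values:
  quarter = 1 beat
  dotted half = 3 beats
  half = 2 beats
  dotted quarter = 1.5 beats
Sum = 1 + 3 + 2 + 1.5
= 7.5 beats


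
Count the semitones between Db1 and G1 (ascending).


Step by step:
Absolute semitone position = octave×12 + chromatic position
Db1: 1×12 + 1 = 13
G1: 1×12 + 7 = 19
Difference = 19 - 13 = 6
= 6 semitones


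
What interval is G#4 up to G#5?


Solution.
Letter names: G → G spans 8 letter names → an octave
Semitones: G#4 → G#5 = 12 half-steps
An octave of 12 semitones is a perfect octave
= perfect octave


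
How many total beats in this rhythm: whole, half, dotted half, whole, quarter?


Reasoning:
Beat values:
  whole = 4 beats
  half = 2 beats
  dotted half = 3 beats
  whole = 4 beats
  quarter = 1 beat
Sum = 4 + 2 + 3 + 4 + 1
= 14 beats


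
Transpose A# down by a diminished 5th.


diminished 5th: 5 letter names, 6 semitones
Letter: A - 4 → D
Pitch: A# - 6 semitones, spelled as a D → D##
= D##


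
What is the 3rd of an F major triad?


Working:
Major triad = root + major 3rd (4 semitones) + perfect 5th (7 semitones)
A triad on F stacks thirds, so the chord tones use letter names F-A-C
Root: F
Major 3rd above F: A
Perfect 5th above F: C
The 3rd = A


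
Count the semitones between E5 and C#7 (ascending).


Let's work it out.
Absolute semitone position = octave×12 + chromatic position
E5: 5×12 + 4 = 64
C#7: 7×12 + 1 = 85
Difference = 85 - 64 = 21
= 21 semitones


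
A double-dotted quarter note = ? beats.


Base quarter note = 1 beat
Dot 1 adds half the previous value: +1/2
Dot 2 adds half the previous value: +1/4
One double-dotted quarter = 1 + 1/2 + 1/4 = 7/4
= 7/4 beats


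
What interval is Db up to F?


Reasoning:
Letter names: D → F spans 3 letter names → a 3rd
Semitones: Db → F = 4 half-steps
A 3rd of 4 semitones is a major 3rd
= major 3rd


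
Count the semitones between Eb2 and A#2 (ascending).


Step by step:
Absolute semitone position = octave×12 + chromatic position
Eb2: 2×12 + 3 = 27
A#2: 2×12 + 10 = 34
Difference = 34 - 27 = 7
= 7 semitones


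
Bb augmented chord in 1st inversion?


Working:
Root position: Bb D F#
1st inversion: move root up an octave
Bass note: D
Notes (bottom to top) = D F# Bb


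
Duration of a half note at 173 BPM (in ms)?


Solution.
One quarter-note beat = 60000 / BPM = 60000 / 173 ms
Half note = 2 × quarter note
Duration = 2 × 60000 / 173 = 120000 / 173
= 693.6 ms


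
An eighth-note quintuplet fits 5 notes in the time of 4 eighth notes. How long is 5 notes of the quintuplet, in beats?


Working:
Quintuplet: 5 notes occupy the space of 4 eighth notes
Space = 4 × 1/2 = 2 beats
Each quintuplet note = 2 / 5 = 2/5 beats
5 notes = 5 × 2/5 = 2
= 2 beats


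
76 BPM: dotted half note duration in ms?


Solution.
One quarter-note beat = 60000 / BPM = 60000 / 76 ms
Dotted half note = 3 × quarter note
Duration = 3 × 60000 / 76 = 180000 / 76
= 2368.4 ms


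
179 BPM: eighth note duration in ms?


Reasoning:
One quarter-note beat = 60000 / BPM = 60000 / 179 ms
Eighth note = 1/2 × quarter note
Duration = 1/2 × 60000 / 179 = 30000 / 179
= 167.6 ms


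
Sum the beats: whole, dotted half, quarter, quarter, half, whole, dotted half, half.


Beat values:
  whole = 4 beats
  dotted half = 3 beats
  quarter = 1 beat
  quarter = 1 beat
  half = 2 beats
  whole = 4 beats
  dotted half = 3 beats
  half = 2 beats
Sum = 4 + 3 + 1 + 1 + 2 + 4 + 3 + 2
= 20 beats


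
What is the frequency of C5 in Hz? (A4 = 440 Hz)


Working:
f = 440 × 2^(n/12) where n = semitones from A4
C5: 3 semitones from A4
f = 440 × 2^(3/12)
f = 523.25 Hz


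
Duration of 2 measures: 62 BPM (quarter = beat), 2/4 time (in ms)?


Working:
Quarter-note beat duration = 60000 / 62 ms
Beats per measure (2/4) = 2
One measure = 2 × 60000 / 62 = 120000 / 62 ms
2 measures = 2 × 120000 / 62 = 240000 / 62
= 3871.0 ms


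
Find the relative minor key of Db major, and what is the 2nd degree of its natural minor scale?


Working:
The relative minor shares the major's key signature and starts on its 6th degree
6th degree = a major 6th above the tonic; a major 6th above Db is Bb
→ relative minor of Db major is Bb minor
Bb natural minor scale: Bb C Db Eb F Gb Ab
= Bb minor; 2nd degree = C


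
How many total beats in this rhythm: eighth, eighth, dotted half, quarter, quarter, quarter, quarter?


Reasoning:
Beat values:
  eighth = 0.5 beats
  eighth = 0.5 beats
  dotted half = 3 beats
  quarter = 1 beat
  quarter = 1 beat
  quarter = 1 beat
  quarter = 1 beat
Sum = 0.5 + 0.5 + 3 + 1 + 1 + 1 + 1
= 8 beats


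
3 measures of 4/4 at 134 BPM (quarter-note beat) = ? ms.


Quarter-note beat duration = 60000 / 134 ms
Beats per measure (4/4) = 4
One measure = 4 × 60000 / 134 = 240000 / 134 ms
3 measures = 3 × 240000 / 134 = 720000 / 134
= 5373.1 ms


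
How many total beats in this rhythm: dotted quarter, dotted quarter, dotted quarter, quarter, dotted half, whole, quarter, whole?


Working:
Beat values:
  dotted quarter = 1.5 beats
  dotted quarter = 1.5 beats
  dotted quarter = 1.5 beats
  quarter = 1 beat
  dotted half = 3 beats
  whole = 4 beats
  quarter = 1 beat
  whole = 4 beats
Sum = 1.5 + 1.5 + 1.5 + 1 + 3 + 4 + 1 + 4
= 17.5 beats


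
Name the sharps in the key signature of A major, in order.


Working:
Sharp major keys follow the circle of fifths: C(0), G(1), D(2), A(3), E(4), B(5), F#(6), C#(7)
A major has 3 sharps
Order of sharps: F# C# G# D# A# E# B# → first 3: F#, C#, G#
= F#, C#, G#


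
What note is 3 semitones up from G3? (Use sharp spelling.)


Reasoning:
G3: chromatic position 7 in octave 3 → absolute = 3×12 + 7 = 43
Transpose up 3: 43 + 3 = 46
46 = 3×12 + 10 → A# in octave 3
Result = A#3


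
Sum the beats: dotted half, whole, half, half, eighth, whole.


Step by step:
Beat values:
  dotted half = 3 beats
  whole = 4 beats
  half = 2 beats
  half = 2 beats
  eighth = 0.5 beats
  whole = 4 beats
Sum = 3 + 4 + 2 + 2 + 0.5 + 4
= 15.5 beats


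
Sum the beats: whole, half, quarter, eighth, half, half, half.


Working:
Beat values:
  whole = 4 beats
  half = 2 beats
  quarter = 1 beat
  eighth = 0.5 beats
  half = 2 beats
  half = 2 beats
  half = 2 beats
Sum = 4 + 2 + 1 + 0.5 + 2 + 2 + 2
= 13.5 beats


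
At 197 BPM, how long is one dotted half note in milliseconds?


Solution.
One quarter-note beat = 60000 / BPM = 60000 / 197 ms
Dotted half note = 3 × quarter note
Duration = 3 × 60000 / 197 = 180000 / 197
= 913.7 ms


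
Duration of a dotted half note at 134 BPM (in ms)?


Solution.
One quarter-note beat = 60000 / BPM = 60000 / 134 ms
Dotted half note = 3 × quarter note
Duration = 3 × 60000 / 134 = 180000 / 134
= 1343.3 ms


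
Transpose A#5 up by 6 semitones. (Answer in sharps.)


Solution.
A#5: chromatic position 10 in octave 5 → absolute = 5×12 + 10 = 70
Transpose up 6: 70 + 6 = 76
76 = 6×12 + 4 → E in octave 6
Result = E6


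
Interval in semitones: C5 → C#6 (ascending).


Working:
Absolute semitone position = octave×12 + chromatic position
C5: 5×12 + 0 = 60
C#6: 6×12 + 1 = 73
Difference = 73 - 60 = 13
= 13 semitones


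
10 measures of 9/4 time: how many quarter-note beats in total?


Solution.
Time signature 9/4: the bottom number 4 means the quarter note gets one count
The top number 9 means 9 quarter-note beats per measure
Total = 9 × 10 measures
= 90 quarter-note beats


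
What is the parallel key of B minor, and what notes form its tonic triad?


Parallel keys share the same tonic but differ in mode
B minor → parallel is B major
Tonic triad of B major = B D# F#
= B major; triad = B D# F#


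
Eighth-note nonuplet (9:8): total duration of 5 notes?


Reasoning:
Nonuplet: 9 notes occupy the space of 8 eighth notes
Space = 8 × 1/2 = 4 beats
Each nonuplet note = 4 / 9 = 4/9 beats
5 notes = 5 × 4/9 = 20/9
= 20/9 beats


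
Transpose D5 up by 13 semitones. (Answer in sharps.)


Step by step:
D5: chromatic position 2 in octave 5 → absolute = 5×12 + 2 = 62
Transpose up 13: 62 + 13 = 75
75 = 6×12 + 3 → D# in octave 6
Result = D#6


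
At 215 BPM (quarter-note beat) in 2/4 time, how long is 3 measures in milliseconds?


Working:
Quarter-note beat duration = 60000 / 215 ms
Beats per measure (2/4) = 2
One measure = 2 × 60000 / 215 = 120000 / 215 ms
3 measures = 3 × 120000 / 215 = 360000 / 215
= 1674.4 ms


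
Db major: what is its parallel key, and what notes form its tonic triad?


Solution.
Parallel keys share the same tonic but differ in mode
Db major → parallel is Db minor
Tonic triad of Db minor = Db Fb Ab
= Db minor; triad = Db Fb Ab


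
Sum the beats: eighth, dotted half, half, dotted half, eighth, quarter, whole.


Reasoning:
Beat values:
  eighth = 0.5 beats
  dotted half = 3 beats
  half = 2 beats
  dotted half = 3 beats
  eighth = 0.5 beats
  quarter = 1 beat
  whole = 4 beats
Sum = 0.5 + 3 + 2 + 3 + 0.5 + 1 + 4
= 14 beats


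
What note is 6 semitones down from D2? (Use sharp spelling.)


D2: chromatic position 2 in octave 2 → absolute = 2×12 + 2 = 26
Transpose down 6: 26 - 6 = 20
20 = 1×12 + 8 → G# in octave 1
Result = G#1


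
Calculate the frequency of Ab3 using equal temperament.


f = 440 × 2^(n/12) where n = semitones from A4
Ab3: -13 semitones from A4
f = 440 × 2^(-13/12)
f = 207.65 Hz


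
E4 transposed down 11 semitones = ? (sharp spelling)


Reasoning:
E4: chromatic position 4 in octave 4 → absolute = 4×12 + 4 = 52
Transpose down 11: 52 - 11 = 41
41 = 3×12 + 5 → F in octave 3
Result = F3


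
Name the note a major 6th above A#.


Let's work it out.
A 6th spans 6 letter names, so from A we land on F
A major 6th = 9 semitones above A#
Spell F at that pitch: F##
= F##


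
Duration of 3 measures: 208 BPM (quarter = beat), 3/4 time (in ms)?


Let's work it out.
Quarter-note beat duration = 60000 / 208 ms
Beats per measure (3/4) = 3
One measure = 3 × 60000 / 208 = 180000 / 208 ms
3 measures = 3 × 180000 / 208 = 540000 / 208
= 2596.2 ms


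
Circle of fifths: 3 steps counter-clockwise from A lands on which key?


Solution.
Each counter-clockwise step moves down a perfect 5th (= up a perfect 4th)
From A: A → D → G → C
= C


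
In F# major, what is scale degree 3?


Reasoning:
Major scale pattern: W-W-H-W-W-W-H (2-2-1-2-2-2-1 semitones)
Starting from F#:
  F# + 2 semitones → G#
  G# + 2 semitones → A#
  A# + 1 semitone → B
  B + 2 semitones → C#
  C# + 2 semitones → D#
  D# + 2 semitones → E#
  E# + 1 semitone → F#
Scale: F# G# A# B C# D# E#
Degree 3 = A#


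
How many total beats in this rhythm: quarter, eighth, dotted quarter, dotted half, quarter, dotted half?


Solution.
Beat values:
  quarter = 1 beat
  eighth = 0.5 beats
  dotted quarter = 1.5 beats
  dotted half = 3 beats
  quarter = 1 beat
  dotted half = 3 beats
Sum = 1 + 0.5 + 1.5 + 3 + 1 + 3
= 10 beats


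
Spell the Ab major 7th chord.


Major 7th chord = root + major 3rd + perfect 5th + major 7th
Seventh chords stack in thirds, so the letter names are A-C-E-G
Root: Ab
Major 3rd above Ab: C
Perfect 5th above Ab: Eb
Major 7th above Ab: G
Chord = Ab C Eb G


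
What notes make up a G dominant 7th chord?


Dominant 7th chord = root + major 3rd + perfect 5th + minor 7th
Seventh chords stack in thirds, so the letter names are G-B-D-F
Root: G
Major 3rd above G: B
Perfect 5th above G: D
Minor 7th above G: F
Chord = G B D F


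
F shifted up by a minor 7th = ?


minor 7th: 7 letter names, 10 semitones
Letter: F + 6 → E
Pitch: F + 10 semitones, spelled as an E → Eb
= Eb


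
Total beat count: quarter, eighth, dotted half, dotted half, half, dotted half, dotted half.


Let's work it out.
Beat values:
  quarter = 1 beat
  eighth = 0.5 beats
  dotted half = 3 beats
  dotted half = 3 beats
  half = 2 beats
  dotted half = 3 beats
  dotted half = 3 beats
Sum = 1 + 0.5 + 3 + 3 + 2 + 3 + 3
= 15.5 beats


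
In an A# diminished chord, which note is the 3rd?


Solution.
Diminished triad = root + minor 3rd (3 semitones) + diminished 5th (6 semitones)
A triad on A# stacks thirds, so the chord tones use letter names A-C-E
Root: A#
Minor 3rd above A#: C#
Diminished 5th above A#: E
The 3rd = C#


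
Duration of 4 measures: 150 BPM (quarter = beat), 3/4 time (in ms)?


Working:
Quarter-note beat duration = 60000 / 150 ms
Beats per measure (3/4) = 3
One measure = 3 × 60000 / 150 = 180000 / 150 ms
4 measures = 4 × 180000 / 150 = 720000 / 150
= 4800.0 ms


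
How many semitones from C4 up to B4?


Step by step:
Absolute semitone position = octave×12 + chromatic position
C4: 4×12 + 0 = 48
B4: 4×12 + 11 = 59
Difference = 59 - 48 = 11
= 11 semitones


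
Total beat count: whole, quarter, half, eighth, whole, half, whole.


Working:
Beat values:
  whole = 4 beats
  quarter = 1 beat
  half = 2 beats
  eighth = 0.5 beats
  whole = 4 beats
  half = 2 beats
  whole = 4 beats
Sum = 4 + 1 + 2 + 0.5 + 4 + 2 + 4
= 17.5 beats


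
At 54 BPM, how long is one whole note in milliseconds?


Working:
One quarter-note beat = 60000 / BPM = 60000 / 54 ms
Whole note = 4 × quarter note
Duration = 4 × 60000 / 54 = 240000 / 54
= 4444.4 ms


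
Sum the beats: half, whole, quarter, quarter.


Beat values:
  half = 2 beats
  whole = 4 beats
  quarter = 1 beat
  quarter = 1 beat
Sum = 2 + 4 + 1 + 1
= 8 beats


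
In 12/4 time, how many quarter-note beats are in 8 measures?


Time signature 12/4: the bottom number 4 means the quarter note gets one count
The top number 12 means 12 quarter-note beats per measure
Total = 12 × 8 measures
= 96 quarter-note beats


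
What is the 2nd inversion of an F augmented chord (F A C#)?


Root position: F A C#
2nd inversion: move root and 3rd up an octave
Bass note: C#
Notes (bottom to top) = C# F A


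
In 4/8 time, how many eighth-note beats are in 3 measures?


Let's work it out.
Time signature 4/8: the bottom number 8 means the eighth note gets one count
The top number 4 means 4 eighth-note beats per measure
Total = 4 × 3 measures
= 12 eighth-note beats


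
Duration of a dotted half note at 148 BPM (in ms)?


Reasoning:
One quarter-note beat = 60000 / BPM = 60000 / 148 ms
Dotted half note = 3 × quarter note
Duration = 3 × 60000 / 148 = 180000 / 148
= 1216.2 ms


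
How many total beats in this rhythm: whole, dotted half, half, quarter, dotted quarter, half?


Let's work it out.
Beat values:
  whole = 4 beats
  dotted half = 3 beats
  half = 2 beats
  quarter = 1 beat
  dotted quarter = 1.5 beats
  half = 2 beats
Sum = 4 + 3 + 2 + 1 + 1.5 + 2
= 13.5 beats


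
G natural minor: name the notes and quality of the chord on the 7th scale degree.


Working:
G natural minor scale: G A Bb C D Eb F
Diatonic triad on degree 7 stacks scale notes 7, 2, 4: F A C
F→A = 4 semitones; F→C = 7 semitones → major triad
= F A C (major)


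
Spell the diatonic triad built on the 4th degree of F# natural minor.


F# natural minor scale: F# G# A B C# D E
Diatonic triad on degree 4 stacks scale notes 4, 6, 1: B D F#
B→D = 3 semitones; B→F# = 7 semitones → minor triad
= B D F# (minor)


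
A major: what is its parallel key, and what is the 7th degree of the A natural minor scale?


Working:
Parallel keys share the same tonic but differ in mode
A major → parallel is A minor
A natural minor scale: A B C D E F G
= A minor; 7th degree = G


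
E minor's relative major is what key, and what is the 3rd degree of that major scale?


The relative major shares the key signature and is a minor 3rd above the minor tonic
A minor 3rd above E is G
→ relative major of E minor is G major
G major scale: G A B C D E F#
= G major; 3rd degree = B


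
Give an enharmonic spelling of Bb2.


Solution.
Enharmonic notes sound the same pitch but are spelled with different letter names
Bb and A# name the same pitch class
= A#2


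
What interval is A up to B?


Reasoning:
Letter names: A → B spans 2 letter names → a 2nd
Semitones: A → B = 2 half-steps
A 2nd of 2 semitones is a major 2nd
= major 2nd


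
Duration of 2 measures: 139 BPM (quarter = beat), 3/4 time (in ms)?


Quarter-note beat duration = 60000 / 139 ms
Beats per measure (3/4) = 3
One measure = 3 × 60000 / 139 = 180000 / 139 ms
2 measures = 2 × 180000 / 139 = 360000 / 139
= 2589.9 ms


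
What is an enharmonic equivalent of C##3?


Enharmonic notes sound the same pitch but are spelled with different letter names
C## and D name the same pitch class
= D3


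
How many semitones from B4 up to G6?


Absolute semitone position = octave×12 + chromatic position
B4: 4×12 + 11 = 59
G6: 6×12 + 7 = 79
Difference = 79 - 59 = 20
= 20 semitones


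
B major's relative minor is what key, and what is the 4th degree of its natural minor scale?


The relative minor shares the major's key signature and starts on its 6th degree
6th degree = a major 6th above the tonic; a major 6th above B is G#
→ relative minor of B major is G# minor
G# natural minor scale: G# A# B C# D# E F#
= G# minor; 4th degree = C#


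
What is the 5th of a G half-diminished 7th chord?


Working:
Half-diminished 7th chord = root + minor 3rd + diminished 5th + minor 7th
Seventh chords stack in thirds, so the letter names are G-B-D-F
Root: G
Minor 3rd above G: Bb
Diminished 5th above G: Db
Minor 7th above G: F
The 5th = Db


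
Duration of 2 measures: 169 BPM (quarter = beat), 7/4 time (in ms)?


Let's work it out.
Quarter-note beat duration = 60000 / 169 ms
Beats per measure (7/4) = 7
One measure = 7 × 60000 / 169 = 420000 / 169 ms
2 measures = 2 × 420000 / 169 = 840000 / 169
= 4970.4 ms


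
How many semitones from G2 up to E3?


Working:
Absolute semitone position = octave×12 + chromatic position
G2: 2×12 + 7 = 31
E3: 3×12 + 4 = 40
Difference = 40 - 31 = 9
= 9 semitones


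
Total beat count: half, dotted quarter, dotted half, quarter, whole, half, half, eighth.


Working:
Beat values:
  half = 2 beats
  dotted quarter = 1.5 beats
  dotted half = 3 beats
  quarter = 1 beat
  whole = 4 beats
  half = 2 beats
  half = 2 beats
  eighth = 0.5 beats
Sum = 2 + 1.5 + 3 + 1 + 4 + 2 + 2 + 0.5
= 16 beats


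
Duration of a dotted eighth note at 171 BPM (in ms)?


One quarter-note beat = 60000 / BPM = 60000 / 171 ms
Dotted eighth note = 3/4 × quarter note
Duration = 3/4 × 60000 / 171 = 45000 / 171
= 263.2 ms


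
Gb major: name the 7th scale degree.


Reasoning:
Major scale pattern: W-W-H-W-W-W-H (2-2-1-2-2-2-1 semitones)
Starting from Gb:
  Gb + 2 semitones → Ab
  Ab + 2 semitones → Bb
  Bb + 1 semitone → Cb
  Cb + 2 semitones → Db
  Db + 2 semitones → Eb
  Eb + 2 semitones → F
  F + 1 semitone → Gb
Scale: Gb Ab Bb Cb Db Eb F
Degree 7 = F


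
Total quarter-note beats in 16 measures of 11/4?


Time signature 11/4: the bottom number 4 means the quarter note gets one count
The top number 11 means 11 quarter-note beats per measure
Total = 11 × 16 measures
= 176 quarter-note beats


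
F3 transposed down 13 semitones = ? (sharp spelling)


F3: chromatic position 5 in octave 3 → absolute = 3×12 + 5 = 41
Transpose down 13: 41 - 13 = 28
28 = 2×12 + 4 → E in octave 2
Result = E2


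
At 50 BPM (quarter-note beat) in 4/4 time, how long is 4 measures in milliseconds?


Let's work it out.
Quarter-note beat duration = 60000 / 50 ms
Beats per measure (4/4) = 4
One measure = 4 × 60000 / 50 = 240000 / 50 ms
4 measures = 4 × 240000 / 50 = 960000 / 50
= 19200.0 ms


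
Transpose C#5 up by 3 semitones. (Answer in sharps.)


Step by step:
C#5: chromatic position 1 in octave 5 → absolute = 5×12 + 1 = 61
Transpose up 3: 61 + 3 = 64
64 = 5×12 + 4 → E in octave 5
Result = E5


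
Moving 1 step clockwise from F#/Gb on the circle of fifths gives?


Step by step:
Each clockwise step on the circle of fifths moves up a perfect 5th
From F#/Gb: F#/Gb → Db
= Db


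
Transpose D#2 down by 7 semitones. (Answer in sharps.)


Let's work it out.
D#2: chromatic position 3 in octave 2 → absolute = 2×12 + 3 = 27
Transpose down 7: 27 - 7 = 20
20 = 1×12 + 8 → G# in octave 1
Result = G#1


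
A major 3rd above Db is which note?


Reasoning:
A 3rd spans 3 letter names, so from D we land on F
A major 3rd = 4 semitones above Db
Spell F at that pitch: F
= F


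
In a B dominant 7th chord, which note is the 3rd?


Dominant 7th chord = root + major 3rd + perfect 5th + minor 7th
Seventh chords stack in thirds, so the letter names are B-D-F-A
Root: B
Major 3rd above B: D#
Perfect 5th above B: F#
Minor 7th above B: A
The 3rd = D#


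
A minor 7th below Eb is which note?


Solution.
A 7th spans 7 letter names, so from E we land on F
A minor 7th = 10 semitones below Eb
Spell F at that pitch: F
= F


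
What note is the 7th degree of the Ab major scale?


Major scale pattern: W-W-H-W-W-W-H (2-2-1-2-2-2-1 semitones)
Starting from Ab:
  Ab + 2 semitones → Bb
  Bb + 2 semitones → C
  C + 1 semitone → Db
  Db + 2 semitones → Eb
  Eb + 2 semitones → F
  F + 2 semitones → G
  G + 1 semitone → Ab
Scale: Ab Bb C Db Eb F G
Degree 7 = G


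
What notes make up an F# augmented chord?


Reasoning:
Augmented triad = root + major 3rd (4 semitones) + augmented 5th (8 semitones)
A triad on F# stacks thirds, so the chord tones use letter names F-A-C
Root: F#
Major 3rd above F#: A#
Augmented 5th above F#: C##
Chord = F# A# C##


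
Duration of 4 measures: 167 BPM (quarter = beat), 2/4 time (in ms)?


Step by step:
Quarter-note beat duration = 60000 / 167 ms
Beats per measure (2/4) = 2
One measure = 2 × 60000 / 167 = 120000 / 167 ms
4 measures = 4 × 120000 / 167 = 480000 / 167
= 2874.3 ms


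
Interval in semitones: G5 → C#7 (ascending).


Let's work it out.
Absolute semitone position = octave×12 + chromatic position
G5: 5×12 + 7 = 67
C#7: 7×12 + 1 = 85
Difference = 85 - 67 = 18
= 18 semitones


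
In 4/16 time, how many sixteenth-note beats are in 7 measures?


Working:
Time signature 4/16: the bottom number 16 means the sixteenth note gets one count
The top number 4 means 4 sixteenth-note beats per measure
Total = 4 × 7 measures
= 28 sixteenth-note beats


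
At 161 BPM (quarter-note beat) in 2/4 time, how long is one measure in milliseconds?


Reasoning:
Quarter-note beat duration = 60000 / 161 ms
Beats per measure (2/4) = 2
One measure = 2 × 60000 / 161 = 120000 / 161 ms
= 745.3 ms


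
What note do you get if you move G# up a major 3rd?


major 3rd: 3 letter names, 4 semitones
Letter: G + 2 → B
Pitch: G# + 4 semitones, spelled as a B → B#
= B#


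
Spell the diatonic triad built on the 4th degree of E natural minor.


Let's work it out.
E natural minor scale: E F# G A B C D
Diatonic triad on degree 4 stacks scale notes 4, 6, 1: A C E
A→C = 3 semitones; A→E = 7 semitones → minor triad
= A C E (minor)


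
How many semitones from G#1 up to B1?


Absolute semitone position = octave×12 + chromatic position
G#1: 1×12 + 8 = 20
B1: 1×12 + 11 = 23
Difference = 23 - 20 = 3
= 3 semitones


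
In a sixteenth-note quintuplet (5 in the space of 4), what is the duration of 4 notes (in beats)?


Reasoning:
Quintuplet: 5 notes occupy the space of 4 sixteenth notes
Space = 4 × 1/4 = 1 beat
Each quintuplet note = 1 / 5 = 1/5 beats
4 notes = 4 × 1/5 = 4/5
= 4/5 beats
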